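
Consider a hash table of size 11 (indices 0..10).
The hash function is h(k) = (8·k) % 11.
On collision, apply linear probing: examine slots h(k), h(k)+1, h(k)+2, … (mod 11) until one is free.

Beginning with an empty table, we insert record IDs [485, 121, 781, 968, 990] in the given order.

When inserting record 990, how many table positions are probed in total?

4

Insert 485: h=8, slot 8 empty -> index 8.
Insert 121: h=0, slot 0 empty -> index 0.
Insert 781: h=0, slot 0 occupied -> index 1.
Insert 968: h=0, slots 0,1 occupied -> index 2.
Insert 990: h=0, slots 0,1,2 occupied -> index 3.
Table: [121, 781, 968, 990, -, -, -, -, 485, -, -]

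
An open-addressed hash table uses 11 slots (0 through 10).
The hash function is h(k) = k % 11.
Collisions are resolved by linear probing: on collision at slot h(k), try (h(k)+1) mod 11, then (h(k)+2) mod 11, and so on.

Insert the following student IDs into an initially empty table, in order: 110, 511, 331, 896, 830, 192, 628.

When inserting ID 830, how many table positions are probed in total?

3

110: h=0 -> slot 0
511: h=5 -> slot 5
331: h=1 -> slot 1
896: h=5, probe 5,6 -> slot 6
830: h=5, probe 5,6,7 -> slot 7
192: h=5, probe 5,6,7,8 -> slot 8
628: h=1, probe 1,2 -> slot 2
Table: [110, 331, 628, ., ., 511, 896, 830, 192, ., .]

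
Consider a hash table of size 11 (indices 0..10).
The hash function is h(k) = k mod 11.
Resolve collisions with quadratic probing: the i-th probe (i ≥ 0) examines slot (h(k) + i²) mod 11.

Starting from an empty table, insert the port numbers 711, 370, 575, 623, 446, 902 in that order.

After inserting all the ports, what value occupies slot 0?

Insert 711: h=7, slot 7 empty => index 7.
Insert 370: h=7, slot 7 occupied => index 8.
Insert 575: h=3, slot 3 empty => index 3.
Insert 623: h=7, slots 7,8 occupied => index 0.
Insert 446: h=6, slot 6 empty => index 6.
Insert 902: h=0, slot 0 occupied => index 1.
Table: [623, 902, —, 575, —, —, 446, 711, 370, —, —]

623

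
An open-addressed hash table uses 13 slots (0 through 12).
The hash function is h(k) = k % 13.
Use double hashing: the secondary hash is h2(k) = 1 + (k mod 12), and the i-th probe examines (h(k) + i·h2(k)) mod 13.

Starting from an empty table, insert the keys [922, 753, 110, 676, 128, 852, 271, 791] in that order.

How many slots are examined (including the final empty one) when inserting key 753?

2

922 hashes to 12; slot 12 is free => place at 12.
753 hashes to 12, h2=10; 12 taken => place at 9.
110 hashes to 6; slot 6 is free => place at 6.
676 hashes to 0; slot 0 is free => place at 0.
128 hashes to 11; slot 11 is free => place at 11.
852 hashes to 7; slot 7 is free => place at 7.
271 hashes to 11, h2=8; 11,6 taken => place at 1.
791 hashes to 11, h2=12; 11 taken => place at 10.
Table: [676, 271, ., ., ., ., 110, 852, ., 753, 791, 128, 922]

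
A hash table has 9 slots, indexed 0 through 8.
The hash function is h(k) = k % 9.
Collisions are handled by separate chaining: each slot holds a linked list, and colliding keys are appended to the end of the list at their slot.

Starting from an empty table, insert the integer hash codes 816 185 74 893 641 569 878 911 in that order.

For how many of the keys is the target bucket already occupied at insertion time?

Insert 816: h=6, bucket 6 empty -> new chain.
Insert 185: h=5, bucket 5 empty -> new chain.
Insert 74: h=2, bucket 2 empty -> new chain.
Insert 893: h=2, bucket 2 nonempty -> append to chain.
Insert 641: h=2, bucket 2 nonempty -> append to chain.
Insert 569: h=2, bucket 2 nonempty -> append to chain.
Insert 878: h=5, bucket 5 nonempty -> append to chain.
Insert 911: h=2, bucket 2 nonempty -> append to chain.
Final buckets:
0: _
1: _
2: 74 -> 893 -> 641 -> 569 -> 911
3: _
4: _
5: 185 -> 878
6: 816
7: _
8: _

5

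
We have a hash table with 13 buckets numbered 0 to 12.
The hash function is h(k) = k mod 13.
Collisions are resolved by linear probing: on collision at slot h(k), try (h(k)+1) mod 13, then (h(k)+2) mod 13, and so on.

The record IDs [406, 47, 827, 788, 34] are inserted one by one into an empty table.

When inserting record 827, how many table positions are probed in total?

2

406 hashes to 3; slot 3 is free -> place at 3.
47 hashes to 8; slot 8 is free -> place at 8.
827 hashes to 8; 8 taken -> place at 9.
788 hashes to 8; 8,9 taken -> place at 10.
34 hashes to 8; 8,9,10 taken -> place at 11.
Table: [., ., ., 406, ., ., ., ., 47, 827, 788, 34, .]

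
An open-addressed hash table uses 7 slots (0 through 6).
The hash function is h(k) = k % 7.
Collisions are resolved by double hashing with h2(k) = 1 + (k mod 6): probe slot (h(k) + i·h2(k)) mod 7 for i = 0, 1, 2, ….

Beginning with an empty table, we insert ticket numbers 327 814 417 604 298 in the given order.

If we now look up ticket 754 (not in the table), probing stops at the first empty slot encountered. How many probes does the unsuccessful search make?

3

327: h=5 -> slot 5
814: h=2 -> slot 2
417: h=4 -> slot 4
604: h=2, h2=5, probe 2,0 -> slot 0
298: h=4, h2=5, probe 4,2,0,5,3 -> slot 3
Table: [604, -, 814, 298, 417, 327, -]
Lookup 754: h=5, h2=5, probe 5,3,1 → slot 1 empty, not found.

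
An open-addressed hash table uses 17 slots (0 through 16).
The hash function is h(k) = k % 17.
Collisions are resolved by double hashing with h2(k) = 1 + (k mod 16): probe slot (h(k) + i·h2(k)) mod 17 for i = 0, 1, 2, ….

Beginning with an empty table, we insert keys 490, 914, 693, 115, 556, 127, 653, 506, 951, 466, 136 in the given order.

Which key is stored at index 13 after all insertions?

914

490 hashes to 14; slot 14 is free -> place at 14.
914 hashes to 13; slot 13 is free -> place at 13.
693 hashes to 13, h2=6; 13 taken -> place at 2.
115 hashes to 13, h2=4; 13 taken -> place at 0.
556 hashes to 12; slot 12 is free -> place at 12.
127 hashes to 8; slot 8 is free -> place at 8.
653 hashes to 7; slot 7 is free -> place at 7.
506 hashes to 13, h2=11; 13,7 taken -> place at 1.
951 hashes to 16; slot 16 is free -> place at 16.
466 hashes to 7, h2=3; 7 taken -> place at 10.
136 hashes to 0, h2=9; 0 taken -> place at 9.
Table: [115, 506, 693, —, —, —, —, 653, 127, 136, 466, —, 556, 914, 490, —, 951]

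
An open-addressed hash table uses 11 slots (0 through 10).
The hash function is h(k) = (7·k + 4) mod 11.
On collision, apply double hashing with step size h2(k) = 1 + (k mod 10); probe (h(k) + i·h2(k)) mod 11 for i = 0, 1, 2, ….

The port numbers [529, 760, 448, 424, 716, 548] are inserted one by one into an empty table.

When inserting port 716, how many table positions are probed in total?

529 hashes to 0; slot 0 is free => place at 0.
760 hashes to 0, h2=1; 0 taken => place at 1.
448 hashes to 5; slot 5 is free => place at 5.
424 hashes to 2; slot 2 is free => place at 2.
716 hashes to 0, h2=7; 0 taken => place at 7.
548 hashes to 1, h2=9; 1 taken => place at 10.
Table: [529, 760, 424, ., ., 448, ., 716, ., ., 548]

2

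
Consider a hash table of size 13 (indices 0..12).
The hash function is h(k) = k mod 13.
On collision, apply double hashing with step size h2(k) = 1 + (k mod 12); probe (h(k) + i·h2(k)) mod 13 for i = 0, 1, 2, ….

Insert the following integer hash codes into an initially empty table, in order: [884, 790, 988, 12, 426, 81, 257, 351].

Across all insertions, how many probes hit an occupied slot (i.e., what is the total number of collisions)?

Insert 884: h=0, slot 0 empty → index 0.
Insert 790: h=10, slot 10 empty → index 10.
Insert 988: h=0, h2=5, slot 0 occupied → index 5.
Insert 12: h=12, slot 12 empty → index 12.
Insert 426: h=10, h2=7, slot 10 occupied → index 4.
Insert 81: h=3, slot 3 empty → index 3.
Insert 257: h=10, h2=6, slots 10,3 occupied → index 9.
Insert 351: h=0, h2=4, slots 0,4 occupied → index 8.
Table: [884, ∅, ∅, 81, 426, 988, ∅, ∅, 351, 257, 790, ∅, 12]

6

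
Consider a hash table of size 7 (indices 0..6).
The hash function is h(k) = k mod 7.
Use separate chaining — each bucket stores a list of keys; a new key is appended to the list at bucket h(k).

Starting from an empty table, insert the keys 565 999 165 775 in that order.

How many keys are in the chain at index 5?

3

565 → bucket 5
999 → bucket 5 (collision)
165 → bucket 4
775 → bucket 5 (collision)
Final buckets:
0: .
1: .
2: .
3: .
4: 165
5: 565 -> 999 -> 775
6: .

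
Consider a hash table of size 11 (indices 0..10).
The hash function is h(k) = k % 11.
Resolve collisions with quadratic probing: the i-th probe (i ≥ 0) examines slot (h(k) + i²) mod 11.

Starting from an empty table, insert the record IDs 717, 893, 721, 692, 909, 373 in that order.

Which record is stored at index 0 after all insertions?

373

717 hashes to 2; slot 2 is free → place at 2.
893 hashes to 2; 2 taken → place at 3.
721 hashes to 6; slot 6 is free → place at 6.
692 hashes to 10; slot 10 is free → place at 10.
909 hashes to 7; slot 7 is free → place at 7.
373 hashes to 10; 10 taken → place at 0.
Table: [373, ∅, 717, 893, ∅, ∅, 721, 909, ∅, ∅, 692]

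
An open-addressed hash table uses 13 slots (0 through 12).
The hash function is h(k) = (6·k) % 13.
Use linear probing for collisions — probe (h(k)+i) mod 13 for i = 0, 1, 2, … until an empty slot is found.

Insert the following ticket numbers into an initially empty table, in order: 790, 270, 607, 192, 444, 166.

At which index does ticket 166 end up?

11

790 hashes to 8; slot 8 is free => place at 8.
270 hashes to 8; 8 taken => place at 9.
607 hashes to 2; slot 2 is free => place at 2.
192 hashes to 8; 8,9 taken => place at 10.
444 hashes to 12; slot 12 is free => place at 12.
166 hashes to 8; 8,9,10 taken => place at 11.
Table: [-, -, 607, -, -, -, -, -, 790, 270, 192, 166, 444]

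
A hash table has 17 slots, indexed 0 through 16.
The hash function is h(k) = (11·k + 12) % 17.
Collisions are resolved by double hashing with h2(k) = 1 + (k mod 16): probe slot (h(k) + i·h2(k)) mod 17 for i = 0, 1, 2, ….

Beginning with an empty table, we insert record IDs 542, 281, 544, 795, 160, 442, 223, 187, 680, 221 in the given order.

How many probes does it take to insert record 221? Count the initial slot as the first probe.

542 hashes to 7; slot 7 is free => place at 7.
281 hashes to 9; slot 9 is free => place at 9.
544 hashes to 12; slot 12 is free => place at 12.
795 hashes to 2; slot 2 is free => place at 2.
160 hashes to 4; slot 4 is free => place at 4.
442 hashes to 12, h2=11; 12 taken => place at 6.
223 hashes to 0; slot 0 is free => place at 0.
187 hashes to 12, h2=12; 12,7,2 taken => place at 14.
680 hashes to 12, h2=9; 12,4 taken => place at 13.
221 hashes to 12, h2=14; 12,9,6 taken => place at 3.
Table: [223, ∅, 795, 221, 160, ∅, 442, 542, ∅, 281, ∅, ∅, 544, 680, 187, ∅, ∅]

4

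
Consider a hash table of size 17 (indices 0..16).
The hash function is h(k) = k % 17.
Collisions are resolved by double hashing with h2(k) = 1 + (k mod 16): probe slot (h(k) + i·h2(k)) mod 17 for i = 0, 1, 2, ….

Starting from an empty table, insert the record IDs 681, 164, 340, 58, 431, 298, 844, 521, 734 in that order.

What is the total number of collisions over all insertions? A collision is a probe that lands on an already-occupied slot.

681 hashes to 1; slot 1 is free -> place at 1.
164 hashes to 11; slot 11 is free -> place at 11.
340 hashes to 0; slot 0 is free -> place at 0.
58 hashes to 7; slot 7 is free -> place at 7.
431 hashes to 6; slot 6 is free -> place at 6.
298 hashes to 9; slot 9 is free -> place at 9.
844 hashes to 11, h2=13; 11,7 taken -> place at 3.
521 hashes to 11, h2=10; 11 taken -> place at 4.
734 hashes to 3, h2=15; 3,1 taken -> place at 16.
Table: [340, 681, -, 844, 521, -, 431, 58, -, 298, -, 164, -, -, -, -, 734]

5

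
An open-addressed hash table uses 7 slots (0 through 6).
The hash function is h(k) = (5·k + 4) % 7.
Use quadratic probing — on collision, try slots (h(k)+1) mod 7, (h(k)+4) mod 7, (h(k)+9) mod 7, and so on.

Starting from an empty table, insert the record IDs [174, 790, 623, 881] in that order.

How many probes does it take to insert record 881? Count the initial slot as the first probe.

3

174: h=6 → slot 6
790: h=6, probe 6,0 → slot 0
623: h=4 → slot 4
881: h=6, probe 6,0,3 → slot 3
Table: [790, —, —, 881, 623, —, 174]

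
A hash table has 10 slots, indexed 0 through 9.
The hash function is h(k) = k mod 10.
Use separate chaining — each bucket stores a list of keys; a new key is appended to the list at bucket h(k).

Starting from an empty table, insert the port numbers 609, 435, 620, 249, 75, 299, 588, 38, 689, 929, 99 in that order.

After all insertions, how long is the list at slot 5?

2

Insert 609: h=9, bucket 9 empty -> new chain.
Insert 435: h=5, bucket 5 empty -> new chain.
Insert 620: h=0, bucket 0 empty -> new chain.
Insert 249: h=9, bucket 9 nonempty -> append to chain.
Insert 75: h=5, bucket 5 nonempty -> append to chain.
Insert 299: h=9, bucket 9 nonempty -> append to chain.
Insert 588: h=8, bucket 8 empty -> new chain.
Insert 38: h=8, bucket 8 nonempty -> append to chain.
Insert 689: h=9, bucket 9 nonempty -> append to chain.
Insert 929: h=9, bucket 9 nonempty -> append to chain.
Insert 99: h=9, bucket 9 nonempty -> append to chain.
Final buckets:
0: 620
1: ∅
2: ∅
3: ∅
4: ∅
5: 435 -> 75
6: ∅
7: ∅
8: 588 -> 38
9: 609 -> 249 -> 299 -> 689 -> 929 -> 99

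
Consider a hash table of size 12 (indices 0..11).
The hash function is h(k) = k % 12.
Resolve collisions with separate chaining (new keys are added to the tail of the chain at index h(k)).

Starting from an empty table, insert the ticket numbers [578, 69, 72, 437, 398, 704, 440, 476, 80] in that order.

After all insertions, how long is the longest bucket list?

4

578 → bucket 2
69 → bucket 9
72 → bucket 0
437 → bucket 5
398 → bucket 2 (collision)
704 → bucket 8
440 → bucket 8 (collision)
476 → bucket 8 (collision)
80 → bucket 8 (collision)
Final buckets:
0: 72
1: .
2: 578 -> 398
3: .
4: .
5: 437
6: .
7: .
8: 704 -> 440 -> 476 -> 80
9: 69
10: .
11: .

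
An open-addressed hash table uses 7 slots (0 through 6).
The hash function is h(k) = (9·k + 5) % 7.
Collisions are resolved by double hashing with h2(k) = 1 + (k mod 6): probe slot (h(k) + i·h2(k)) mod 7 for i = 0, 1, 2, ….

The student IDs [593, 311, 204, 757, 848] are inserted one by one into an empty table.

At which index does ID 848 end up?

3

593 hashes to 1; slot 1 is free => place at 1.
311 hashes to 4; slot 4 is free => place at 4.
204 hashes to 0; slot 0 is free => place at 0.
757 hashes to 0, h2=2; 0 taken => place at 2.
848 hashes to 0, h2=3; 0 taken => place at 3.
Table: [204, 593, 757, 848, 311, ∅, ∅]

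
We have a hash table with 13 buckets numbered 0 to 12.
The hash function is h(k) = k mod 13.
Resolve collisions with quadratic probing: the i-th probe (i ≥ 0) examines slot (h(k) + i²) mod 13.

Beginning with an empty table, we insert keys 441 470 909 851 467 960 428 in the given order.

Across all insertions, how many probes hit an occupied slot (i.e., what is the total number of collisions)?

6

441: h=12 → slot 12
470: h=2 → slot 2
909: h=12, probe 12,0 → slot 0
851: h=6 → slot 6
467: h=12, probe 12,0,3 → slot 3
960: h=11 → slot 11
428: h=12, probe 12,0,3,8 → slot 8
Table: [909, _, 470, 467, _, _, 851, _, 428, _, _, 960, 441]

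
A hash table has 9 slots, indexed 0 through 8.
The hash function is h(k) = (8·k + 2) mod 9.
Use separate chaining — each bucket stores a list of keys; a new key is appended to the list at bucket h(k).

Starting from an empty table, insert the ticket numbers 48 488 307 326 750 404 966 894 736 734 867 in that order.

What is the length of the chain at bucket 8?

5

Insert 48: h=8, bucket 8 empty -> new chain.
Insert 488: h=0, bucket 0 empty -> new chain.
Insert 307: h=1, bucket 1 empty -> new chain.
Insert 326: h=0, bucket 0 nonempty -> append to chain.
Insert 750: h=8, bucket 8 nonempty -> append to chain.
Insert 404: h=3, bucket 3 empty -> new chain.
Insert 966: h=8, bucket 8 nonempty -> append to chain.
Insert 894: h=8, bucket 8 nonempty -> append to chain.
Insert 736: h=4, bucket 4 empty -> new chain.
Insert 734: h=6, bucket 6 empty -> new chain.
Insert 867: h=8, bucket 8 nonempty -> append to chain.
Final buckets:
0: 488 -> 326
1: 307
2: ∅
3: 404
4: 736
5: ∅
6: 734
7: ∅
8: 48 -> 750 -> 966 -> 894 -> 867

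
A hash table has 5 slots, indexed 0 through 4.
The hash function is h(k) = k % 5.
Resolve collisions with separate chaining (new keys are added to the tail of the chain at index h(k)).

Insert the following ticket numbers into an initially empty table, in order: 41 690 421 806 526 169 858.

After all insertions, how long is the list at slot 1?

4

Insert 41: h=1, bucket 1 empty -> new chain.
Insert 690: h=0, bucket 0 empty -> new chain.
Insert 421: h=1, bucket 1 nonempty -> append to chain.
Insert 806: h=1, bucket 1 nonempty -> append to chain.
Insert 526: h=1, bucket 1 nonempty -> append to chain.
Insert 169: h=4, bucket 4 empty -> new chain.
Insert 858: h=3, bucket 3 empty -> new chain.
Final buckets:
0: 690
1: 41 -> 421 -> 806 -> 526
2: .
3: 858
4: 169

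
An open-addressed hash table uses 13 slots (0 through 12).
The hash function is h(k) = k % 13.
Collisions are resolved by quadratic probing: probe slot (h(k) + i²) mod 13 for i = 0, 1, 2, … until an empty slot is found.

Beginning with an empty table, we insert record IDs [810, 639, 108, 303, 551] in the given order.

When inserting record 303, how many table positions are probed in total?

810 hashes to 4; slot 4 is free -> place at 4.
639 hashes to 2; slot 2 is free -> place at 2.
108 hashes to 4; 4 taken -> place at 5.
303 hashes to 4; 4,5 taken -> place at 8.
551 hashes to 5; 5 taken -> place at 6.
Table: [—, —, 639, —, 810, 108, 551, —, 303, —, —, —, —]

3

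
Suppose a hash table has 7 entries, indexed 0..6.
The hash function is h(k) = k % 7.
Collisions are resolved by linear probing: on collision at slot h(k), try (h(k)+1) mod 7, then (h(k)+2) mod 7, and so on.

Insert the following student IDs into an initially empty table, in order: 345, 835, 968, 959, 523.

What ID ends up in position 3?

345: h=2 → slot 2
835: h=2, probe 2,3 → slot 3
968: h=2, probe 2,3,4 → slot 4
959: h=0 → slot 0
523: h=5 → slot 5
Table: [959, -, 345, 835, 968, 523, -]

835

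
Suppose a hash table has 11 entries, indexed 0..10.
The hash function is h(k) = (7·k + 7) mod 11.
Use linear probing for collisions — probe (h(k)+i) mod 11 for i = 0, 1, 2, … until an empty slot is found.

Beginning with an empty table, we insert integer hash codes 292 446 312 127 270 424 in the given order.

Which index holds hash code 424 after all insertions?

292: h=5 => slot 5
446: h=5, probe 5,6 => slot 6
312: h=2 => slot 2
127: h=5, probe 5,6,7 => slot 7
270: h=5, probe 5,6,7,8 => slot 8
424: h=5, probe 5,6,7,8,9 => slot 9
Table: [., ., 312, ., ., 292, 446, 127, 270, 424, .]

9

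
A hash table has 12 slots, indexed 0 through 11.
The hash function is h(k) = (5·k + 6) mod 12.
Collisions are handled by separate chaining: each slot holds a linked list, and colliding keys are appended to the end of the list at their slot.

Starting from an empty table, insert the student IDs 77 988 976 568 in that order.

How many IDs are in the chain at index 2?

Insert 77: h=7, bucket 7 empty -> new chain.
Insert 988: h=2, bucket 2 empty -> new chain.
Insert 976: h=2, bucket 2 nonempty -> append to chain.
Insert 568: h=2, bucket 2 nonempty -> append to chain.
Final buckets:
0: ∅
1: ∅
2: 988 -> 976 -> 568
3: ∅
4: ∅
5: ∅
6: ∅
7: 77
8: ∅
9: ∅
10: ∅
11: ∅

3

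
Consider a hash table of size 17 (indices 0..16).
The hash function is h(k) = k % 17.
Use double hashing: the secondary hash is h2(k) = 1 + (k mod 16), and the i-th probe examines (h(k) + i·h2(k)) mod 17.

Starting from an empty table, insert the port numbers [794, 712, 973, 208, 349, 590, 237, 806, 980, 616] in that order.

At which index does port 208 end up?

5

Insert 794: h=12, slot 12 empty => index 12.
Insert 712: h=15, slot 15 empty => index 15.
Insert 973: h=4, slot 4 empty => index 4.
Insert 208: h=4, h2=1, slot 4 occupied => index 5.
Insert 349: h=9, slot 9 empty => index 9.
Insert 590: h=12, h2=15, slot 12 occupied => index 10.
Insert 237: h=16, slot 16 empty => index 16.
Insert 806: h=7, slot 7 empty => index 7.
Insert 980: h=11, slot 11 empty => index 11.
Insert 616: h=4, h2=9, slot 4 occupied => index 13.
Table: [-, -, -, -, 973, 208, -, 806, -, 349, 590, 980, 794, 616, -, 712, 237]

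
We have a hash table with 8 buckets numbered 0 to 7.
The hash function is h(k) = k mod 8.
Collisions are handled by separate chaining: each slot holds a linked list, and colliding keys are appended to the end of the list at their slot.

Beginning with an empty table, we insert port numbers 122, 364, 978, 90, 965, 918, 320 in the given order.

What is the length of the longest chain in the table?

Insert 122: h=2, bucket 2 empty -> new chain.
Insert 364: h=4, bucket 4 empty -> new chain.
Insert 978: h=2, bucket 2 nonempty -> append to chain.
Insert 90: h=2, bucket 2 nonempty -> append to chain.
Insert 965: h=5, bucket 5 empty -> new chain.
Insert 918: h=6, bucket 6 empty -> new chain.
Insert 320: h=0, bucket 0 empty -> new chain.
Final buckets:
0: 320
1: -
2: 122 -> 978 -> 90
3: -
4: 364
5: 965
6: 918
7: -

3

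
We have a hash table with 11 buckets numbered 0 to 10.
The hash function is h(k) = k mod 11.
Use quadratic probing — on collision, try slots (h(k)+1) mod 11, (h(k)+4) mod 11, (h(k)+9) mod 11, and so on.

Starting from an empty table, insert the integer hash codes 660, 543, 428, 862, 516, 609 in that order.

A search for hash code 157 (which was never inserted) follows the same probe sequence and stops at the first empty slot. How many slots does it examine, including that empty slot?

3

660: h=0 -> slot 0
543: h=4 -> slot 4
428: h=10 -> slot 10
862: h=4, probe 4,5 -> slot 5
516: h=10, probe 10,0,3 -> slot 3
609: h=4, probe 4,5,8 -> slot 8
Table: [660, ∅, ∅, 516, 543, 862, ∅, ∅, 609, ∅, 428]
Lookup 157: h=3, probe 3,4,7 → slot 7 empty, not found.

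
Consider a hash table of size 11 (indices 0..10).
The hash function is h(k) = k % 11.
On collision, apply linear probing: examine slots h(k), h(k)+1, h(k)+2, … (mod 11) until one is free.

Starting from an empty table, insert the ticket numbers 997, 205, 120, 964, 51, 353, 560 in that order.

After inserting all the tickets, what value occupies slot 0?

51

997 hashes to 7; slot 7 is free → place at 7.
205 hashes to 7; 7 taken → place at 8.
120 hashes to 10; slot 10 is free → place at 10.
964 hashes to 7; 7,8 taken → place at 9.
51 hashes to 7; 7,8,9,10 taken → place at 0.
353 hashes to 1; slot 1 is free → place at 1.
560 hashes to 10; 10,0,1 taken → place at 2.
Table: [51, 353, 560, -, -, -, -, 997, 205, 964, 120]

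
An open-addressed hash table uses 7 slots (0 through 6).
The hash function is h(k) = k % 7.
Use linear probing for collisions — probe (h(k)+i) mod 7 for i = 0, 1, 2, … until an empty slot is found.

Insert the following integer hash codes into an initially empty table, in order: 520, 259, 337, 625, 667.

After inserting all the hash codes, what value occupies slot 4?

667

520: h=2 → slot 2
259: h=0 → slot 0
337: h=1 → slot 1
625: h=2, probe 2,3 → slot 3
667: h=2, probe 2,3,4 → slot 4
Table: [259, 337, 520, 625, 667, _, _]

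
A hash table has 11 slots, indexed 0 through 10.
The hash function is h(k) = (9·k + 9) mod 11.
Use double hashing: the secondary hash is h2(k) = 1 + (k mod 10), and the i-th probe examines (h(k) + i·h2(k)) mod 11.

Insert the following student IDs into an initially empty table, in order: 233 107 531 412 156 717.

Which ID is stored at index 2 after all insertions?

717

233: h=5 → slot 5
107: h=4 → slot 4
531: h=3 → slot 3
412: h=10 → slot 10
156: h=5, h2=7, probe 5,1 → slot 1
717: h=5, h2=8, probe 5,2 → slot 2
Table: [-, 156, 717, 531, 107, 233, -, -, -, -, 412]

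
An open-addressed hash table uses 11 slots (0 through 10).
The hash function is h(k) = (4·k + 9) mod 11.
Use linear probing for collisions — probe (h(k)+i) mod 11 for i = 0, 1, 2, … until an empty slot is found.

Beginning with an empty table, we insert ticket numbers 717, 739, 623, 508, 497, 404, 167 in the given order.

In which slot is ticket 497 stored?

717: h=6 -> slot 6
739: h=6, probe 6,7 -> slot 7
623: h=4 -> slot 4
508: h=6, probe 6,7,8 -> slot 8
497: h=6, probe 6,7,8,9 -> slot 9
404: h=8, probe 8,9,10 -> slot 10
167: h=6, probe 6,7,8,9,10,0 -> slot 0
Table: [167, -, -, -, 623, -, 717, 739, 508, 497, 404]

9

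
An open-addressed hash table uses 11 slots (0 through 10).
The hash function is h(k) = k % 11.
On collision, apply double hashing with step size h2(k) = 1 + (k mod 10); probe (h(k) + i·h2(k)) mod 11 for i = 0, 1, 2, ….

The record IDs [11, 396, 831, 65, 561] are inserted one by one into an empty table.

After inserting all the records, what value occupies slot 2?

561

11 hashes to 0; slot 0 is free → place at 0.
396 hashes to 0, h2=7; 0 taken → place at 7.
831 hashes to 6; slot 6 is free → place at 6.
65 hashes to 10; slot 10 is free → place at 10.
561 hashes to 0, h2=2; 0 taken → place at 2.
Table: [11, _, 561, _, _, _, 831, 396, _, _, 65]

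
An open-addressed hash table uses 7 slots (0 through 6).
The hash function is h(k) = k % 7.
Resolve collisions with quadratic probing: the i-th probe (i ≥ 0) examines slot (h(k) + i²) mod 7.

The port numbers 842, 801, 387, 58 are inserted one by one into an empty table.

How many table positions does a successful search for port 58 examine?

Insert 842: h=2, slot 2 empty => index 2.
Insert 801: h=3, slot 3 empty => index 3.
Insert 387: h=2, slots 2,3 occupied => index 6.
Insert 58: h=2, slots 2,3,6 occupied => index 4.
Table: [., ., 842, 801, 58, ., 387]
Lookup 58: h=2, probe 2,3,6,4 → found at 4.

4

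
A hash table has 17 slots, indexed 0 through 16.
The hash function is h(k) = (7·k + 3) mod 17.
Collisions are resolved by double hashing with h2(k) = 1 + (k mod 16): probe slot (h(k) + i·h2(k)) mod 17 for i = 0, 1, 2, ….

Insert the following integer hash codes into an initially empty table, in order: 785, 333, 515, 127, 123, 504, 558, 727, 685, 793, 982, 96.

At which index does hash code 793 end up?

15

Insert 785: h=7, slot 7 empty → index 7.
Insert 333: h=5, slot 5 empty → index 5.
Insert 515: h=4, slot 4 empty → index 4.
Insert 127: h=8, slot 8 empty → index 8.
Insert 123: h=14, slot 14 empty → index 14.
Insert 504: h=12, slot 12 empty → index 12.
Insert 558: h=16, slot 16 empty → index 16.
Insert 727: h=9, slot 9 empty → index 9.
Insert 685: h=4, h2=14, slot 4 occupied → index 1.
Insert 793: h=12, h2=10, slots 12,5 occupied → index 15.
Insert 982: h=9, h2=7, slots 9,16 occupied → index 6.
Insert 96: h=12, h2=1, slot 12 occupied → index 13.
Table: [—, 685, —, —, 515, 333, 982, 785, 127, 727, —, —, 504, 96, 123, 793, 558]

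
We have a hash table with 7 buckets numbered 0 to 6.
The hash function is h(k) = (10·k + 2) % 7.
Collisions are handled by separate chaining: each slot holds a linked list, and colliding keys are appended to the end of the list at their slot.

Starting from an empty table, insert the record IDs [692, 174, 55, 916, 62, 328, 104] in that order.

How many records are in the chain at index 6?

Insert 692: h=6, bucket 6 empty -> new chain.
Insert 174: h=6, bucket 6 nonempty -> append to chain.
Insert 55: h=6, bucket 6 nonempty -> append to chain.
Insert 916: h=6, bucket 6 nonempty -> append to chain.
Insert 62: h=6, bucket 6 nonempty -> append to chain.
Insert 328: h=6, bucket 6 nonempty -> append to chain.
Insert 104: h=6, bucket 6 nonempty -> append to chain.
Final buckets:
0: _
1: _
2: _
3: _
4: _
5: _
6: 692 -> 174 -> 55 -> 916 -> 62 -> 328 -> 104

7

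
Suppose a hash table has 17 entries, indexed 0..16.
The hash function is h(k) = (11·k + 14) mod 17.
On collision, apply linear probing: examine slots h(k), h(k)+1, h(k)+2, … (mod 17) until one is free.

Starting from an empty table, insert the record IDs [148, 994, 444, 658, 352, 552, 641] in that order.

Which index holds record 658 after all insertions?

11

148: h=10 -> slot 10
994: h=0 -> slot 0
444: h=2 -> slot 2
658: h=10, probe 10,11 -> slot 11
352: h=10, probe 10,11,12 -> slot 12
552: h=0, probe 0,1 -> slot 1
641: h=10, probe 10,11,12,13 -> slot 13
Table: [994, 552, 444, -, -, -, -, -, -, -, 148, 658, 352, 641, -, -, -]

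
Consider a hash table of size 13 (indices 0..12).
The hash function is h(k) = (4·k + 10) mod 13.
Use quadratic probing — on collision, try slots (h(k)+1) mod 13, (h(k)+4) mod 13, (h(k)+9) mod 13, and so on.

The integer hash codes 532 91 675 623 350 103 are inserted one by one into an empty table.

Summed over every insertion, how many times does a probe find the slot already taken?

13

532 hashes to 6; slot 6 is free → place at 6.
91 hashes to 10; slot 10 is free → place at 10.
675 hashes to 6; 6 taken → place at 7.
623 hashes to 6; 6,7,10 taken → place at 2.
350 hashes to 6; 6,7,10,2 taken → place at 9.
103 hashes to 6; 6,7,10,2,9 taken → place at 5.
Table: [_, _, 623, _, _, 103, 532, 675, _, 350, 91, _, _]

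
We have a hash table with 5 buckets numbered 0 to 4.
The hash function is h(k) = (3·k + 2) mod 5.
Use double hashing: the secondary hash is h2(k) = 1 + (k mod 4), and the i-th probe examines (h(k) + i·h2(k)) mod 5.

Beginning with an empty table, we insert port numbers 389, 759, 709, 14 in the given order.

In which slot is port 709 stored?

1

389: h=4 -> slot 4
759: h=4, h2=4, probe 4,3 -> slot 3
709: h=4, h2=2, probe 4,1 -> slot 1
14: h=4, h2=3, probe 4,2 -> slot 2
Table: [., 709, 14, 759, 389]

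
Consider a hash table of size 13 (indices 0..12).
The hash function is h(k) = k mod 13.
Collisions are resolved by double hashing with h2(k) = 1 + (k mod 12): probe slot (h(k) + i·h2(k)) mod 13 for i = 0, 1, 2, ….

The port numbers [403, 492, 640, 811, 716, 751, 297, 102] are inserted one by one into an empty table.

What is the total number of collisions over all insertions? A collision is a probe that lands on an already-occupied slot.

3

403: h=0 → slot 0
492: h=11 → slot 11
640: h=3 → slot 3
811: h=5 → slot 5
716: h=1 → slot 1
751: h=10 → slot 10
297: h=11, h2=10, probe 11,8 → slot 8
102: h=11, h2=7, probe 11,5,12 → slot 12
Table: [403, 716, _, 640, _, 811, _, _, 297, _, 751, 492, 102]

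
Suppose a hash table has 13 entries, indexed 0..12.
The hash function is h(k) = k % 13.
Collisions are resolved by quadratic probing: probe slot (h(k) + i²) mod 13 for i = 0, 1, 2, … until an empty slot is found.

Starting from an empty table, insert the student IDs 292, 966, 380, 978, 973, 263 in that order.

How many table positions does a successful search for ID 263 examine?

292 hashes to 6; slot 6 is free => place at 6.
966 hashes to 4; slot 4 is free => place at 4.
380 hashes to 3; slot 3 is free => place at 3.
978 hashes to 3; 3,4 taken => place at 7.
973 hashes to 11; slot 11 is free => place at 11.
263 hashes to 3; 3,4,7 taken => place at 12.
Table: [_, _, _, 380, 966, _, 292, 978, _, _, _, 973, 263]
Lookup 263: h=3, probe 3,4,7,12 → found at 12.

4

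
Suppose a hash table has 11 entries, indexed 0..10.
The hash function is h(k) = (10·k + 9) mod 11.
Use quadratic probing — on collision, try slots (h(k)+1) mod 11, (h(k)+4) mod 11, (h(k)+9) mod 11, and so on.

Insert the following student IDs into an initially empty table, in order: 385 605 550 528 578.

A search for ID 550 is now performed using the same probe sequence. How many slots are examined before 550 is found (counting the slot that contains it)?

385 hashes to 9; slot 9 is free => place at 9.
605 hashes to 9; 9 taken => place at 10.
550 hashes to 9; 9,10 taken => place at 2.
528 hashes to 9; 9,10,2 taken => place at 7.
578 hashes to 3; slot 3 is free => place at 3.
Table: [∅, ∅, 550, 578, ∅, ∅, ∅, 528, ∅, 385, 605]
Lookup 550: h=9, probe 9,10,2 → found at 2.

3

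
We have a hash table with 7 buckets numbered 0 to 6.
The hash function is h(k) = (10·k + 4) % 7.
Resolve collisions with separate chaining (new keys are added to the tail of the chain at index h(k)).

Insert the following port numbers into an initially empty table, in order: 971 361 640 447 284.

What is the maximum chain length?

2

Insert 971: h=5, bucket 5 empty → new chain.
Insert 361: h=2, bucket 2 empty → new chain.
Insert 640: h=6, bucket 6 empty → new chain.
Insert 447: h=1, bucket 1 empty → new chain.
Insert 284: h=2, bucket 2 nonempty → append to chain.
Final buckets:
0: —
1: 447
2: 361 -> 284
3: —
4: —
5: 971
6: 640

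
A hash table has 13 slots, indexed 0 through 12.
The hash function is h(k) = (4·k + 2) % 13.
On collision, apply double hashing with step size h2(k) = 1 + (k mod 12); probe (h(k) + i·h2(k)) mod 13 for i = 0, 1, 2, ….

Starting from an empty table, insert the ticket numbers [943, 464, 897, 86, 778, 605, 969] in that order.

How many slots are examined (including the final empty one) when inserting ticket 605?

2

943: h=4 => slot 4
464: h=12 => slot 12
897: h=2 => slot 2
86: h=8 => slot 8
778: h=7 => slot 7
605: h=4, h2=6, probe 4,10 => slot 10
969: h=4, h2=10, probe 4,1 => slot 1
Table: [_, 969, 897, _, 943, _, _, 778, 86, _, 605, _, 464]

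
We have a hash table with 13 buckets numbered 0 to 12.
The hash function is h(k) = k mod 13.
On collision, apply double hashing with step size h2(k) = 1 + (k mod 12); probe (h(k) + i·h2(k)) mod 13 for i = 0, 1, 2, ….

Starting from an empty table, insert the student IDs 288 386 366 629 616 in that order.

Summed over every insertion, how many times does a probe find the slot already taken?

Insert 288: h=2, slot 2 empty => index 2.
Insert 386: h=9, slot 9 empty => index 9.
Insert 366: h=2, h2=7, slots 2,9 occupied => index 3.
Insert 629: h=5, slot 5 empty => index 5.
Insert 616: h=5, h2=5, slot 5 occupied => index 10.
Table: [∅, ∅, 288, 366, ∅, 629, ∅, ∅, ∅, 386, 616, ∅, ∅]

3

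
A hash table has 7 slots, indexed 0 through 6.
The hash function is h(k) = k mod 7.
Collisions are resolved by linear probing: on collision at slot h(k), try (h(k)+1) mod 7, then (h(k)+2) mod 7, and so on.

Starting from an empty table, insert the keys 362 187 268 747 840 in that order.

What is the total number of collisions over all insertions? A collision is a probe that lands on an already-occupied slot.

4

362 hashes to 5; slot 5 is free -> place at 5.
187 hashes to 5; 5 taken -> place at 6.
268 hashes to 2; slot 2 is free -> place at 2.
747 hashes to 5; 5,6 taken -> place at 0.
840 hashes to 0; 0 taken -> place at 1.
Table: [747, 840, 268, ∅, ∅, 362, 187]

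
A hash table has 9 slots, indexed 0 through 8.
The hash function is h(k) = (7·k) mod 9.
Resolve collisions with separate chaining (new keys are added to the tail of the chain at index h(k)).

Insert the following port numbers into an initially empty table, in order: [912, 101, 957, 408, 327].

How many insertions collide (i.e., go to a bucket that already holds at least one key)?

912 -> bucket 3
101 -> bucket 5
957 -> bucket 3 (collision)
408 -> bucket 3 (collision)
327 -> bucket 3 (collision)
Final buckets:
0: _
1: _
2: _
3: 912 -> 957 -> 408 -> 327
4: _
5: 101
6: _
7: _
8: _

3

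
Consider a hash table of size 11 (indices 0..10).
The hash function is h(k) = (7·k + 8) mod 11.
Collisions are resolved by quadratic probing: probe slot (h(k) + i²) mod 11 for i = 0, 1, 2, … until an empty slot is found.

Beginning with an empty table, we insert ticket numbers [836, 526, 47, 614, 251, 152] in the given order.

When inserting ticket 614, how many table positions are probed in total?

2

Insert 836: h=8, slot 8 empty → index 8.
Insert 526: h=5, slot 5 empty → index 5.
Insert 47: h=7, slot 7 empty → index 7.
Insert 614: h=5, slot 5 occupied → index 6.
Insert 251: h=5, slots 5,6 occupied → index 9.
Insert 152: h=5, slots 5,6,9 occupied → index 3.
Table: [—, —, —, 152, —, 526, 614, 47, 836, 251, —]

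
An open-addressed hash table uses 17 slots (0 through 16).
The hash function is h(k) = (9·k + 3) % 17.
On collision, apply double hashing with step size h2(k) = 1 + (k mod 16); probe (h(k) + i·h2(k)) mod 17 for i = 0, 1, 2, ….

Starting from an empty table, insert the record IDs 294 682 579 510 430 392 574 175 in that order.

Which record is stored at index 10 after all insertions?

430

294: h=14 -> slot 14
682: h=4 -> slot 4
579: h=12 -> slot 12
510: h=3 -> slot 3
430: h=14, h2=15, probe 14,12,10 -> slot 10
392: h=12, h2=9, probe 12,4,13 -> slot 13
574: h=1 -> slot 1
175: h=14, h2=16, probe 14,13,12,11 -> slot 11
Table: [∅, 574, ∅, 510, 682, ∅, ∅, ∅, ∅, ∅, 430, 175, 579, 392, 294, ∅, ∅]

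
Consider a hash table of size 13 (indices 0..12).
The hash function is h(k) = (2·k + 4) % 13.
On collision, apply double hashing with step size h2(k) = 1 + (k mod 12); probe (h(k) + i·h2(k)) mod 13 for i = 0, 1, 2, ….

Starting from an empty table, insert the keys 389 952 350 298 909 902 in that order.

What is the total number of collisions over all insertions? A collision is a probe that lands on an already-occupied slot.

389 hashes to 2; slot 2 is free -> place at 2.
952 hashes to 10; slot 10 is free -> place at 10.
350 hashes to 2, h2=3; 2 taken -> place at 5.
298 hashes to 2, h2=11; 2 taken -> place at 0.
909 hashes to 2, h2=10; 2 taken -> place at 12.
902 hashes to 1; slot 1 is free -> place at 1.
Table: [298, 902, 389, ∅, ∅, 350, ∅, ∅, ∅, ∅, 952, ∅, 909]

3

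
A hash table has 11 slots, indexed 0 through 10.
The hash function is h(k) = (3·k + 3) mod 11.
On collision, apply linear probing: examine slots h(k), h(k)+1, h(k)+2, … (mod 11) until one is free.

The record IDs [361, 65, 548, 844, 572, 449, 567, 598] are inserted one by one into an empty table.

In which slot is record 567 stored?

361 hashes to 8; slot 8 is free => place at 8.
65 hashes to 0; slot 0 is free => place at 0.
548 hashes to 8; 8 taken => place at 9.
844 hashes to 5; slot 5 is free => place at 5.
572 hashes to 3; slot 3 is free => place at 3.
449 hashes to 8; 8,9 taken => place at 10.
567 hashes to 10; 10,0 taken => place at 1.
598 hashes to 4; slot 4 is free => place at 4.
Table: [65, 567, -, 572, 598, 844, -, -, 361, 548, 449]

1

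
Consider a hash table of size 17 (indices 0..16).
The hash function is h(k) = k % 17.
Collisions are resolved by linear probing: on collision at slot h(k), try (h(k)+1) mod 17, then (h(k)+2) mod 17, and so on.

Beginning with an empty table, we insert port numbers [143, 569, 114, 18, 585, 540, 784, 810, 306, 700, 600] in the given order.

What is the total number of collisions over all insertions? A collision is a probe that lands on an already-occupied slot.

143 hashes to 7; slot 7 is free → place at 7.
569 hashes to 8; slot 8 is free → place at 8.
114 hashes to 12; slot 12 is free → place at 12.
18 hashes to 1; slot 1 is free → place at 1.
585 hashes to 7; 7,8 taken → place at 9.
540 hashes to 13; slot 13 is free → place at 13.
784 hashes to 2; slot 2 is free → place at 2.
810 hashes to 11; slot 11 is free → place at 11.
306 hashes to 0; slot 0 is free → place at 0.
700 hashes to 3; slot 3 is free → place at 3.
600 hashes to 5; slot 5 is free → place at 5.
Table: [306, 18, 784, 700, -, 600, -, 143, 569, 585, -, 810, 114, 540, -, -, -]

2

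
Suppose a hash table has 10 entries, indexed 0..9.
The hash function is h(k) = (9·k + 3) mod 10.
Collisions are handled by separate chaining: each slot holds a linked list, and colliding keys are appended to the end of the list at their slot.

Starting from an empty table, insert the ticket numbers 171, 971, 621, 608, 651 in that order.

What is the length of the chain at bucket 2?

171 -> bucket 2
971 -> bucket 2 (collision)
621 -> bucket 2 (collision)
608 -> bucket 5
651 -> bucket 2 (collision)
Final buckets:
0: .
1: .
2: 171 -> 971 -> 621 -> 651
3: .
4: .
5: 608
6: .
7: .
8: .
9: .

4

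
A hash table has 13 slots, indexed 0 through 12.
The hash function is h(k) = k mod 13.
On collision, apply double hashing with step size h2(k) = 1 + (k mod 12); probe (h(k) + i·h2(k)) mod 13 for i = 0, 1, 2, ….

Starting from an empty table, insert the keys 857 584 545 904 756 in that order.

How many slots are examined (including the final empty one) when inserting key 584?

857 hashes to 12; slot 12 is free => place at 12.
584 hashes to 12, h2=9; 12 taken => place at 8.
545 hashes to 12, h2=6; 12 taken => place at 5.
904 hashes to 7; slot 7 is free => place at 7.
756 hashes to 2; slot 2 is free => place at 2.
Table: [—, —, 756, —, —, 545, —, 904, 584, —, —, —, 857]

2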